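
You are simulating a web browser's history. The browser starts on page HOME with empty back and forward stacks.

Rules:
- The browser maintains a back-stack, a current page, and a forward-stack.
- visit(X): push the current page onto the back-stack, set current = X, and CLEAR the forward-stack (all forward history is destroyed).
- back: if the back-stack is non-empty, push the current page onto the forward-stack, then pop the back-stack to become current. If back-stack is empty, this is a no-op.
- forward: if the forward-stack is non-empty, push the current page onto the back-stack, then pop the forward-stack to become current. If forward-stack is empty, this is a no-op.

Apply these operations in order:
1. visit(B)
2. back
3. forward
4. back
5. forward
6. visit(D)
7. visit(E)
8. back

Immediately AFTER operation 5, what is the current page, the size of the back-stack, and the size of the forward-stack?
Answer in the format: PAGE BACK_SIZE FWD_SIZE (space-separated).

After 1 (visit(B)): cur=B back=1 fwd=0
After 2 (back): cur=HOME back=0 fwd=1
After 3 (forward): cur=B back=1 fwd=0
After 4 (back): cur=HOME back=0 fwd=1
After 5 (forward): cur=B back=1 fwd=0

B 1 0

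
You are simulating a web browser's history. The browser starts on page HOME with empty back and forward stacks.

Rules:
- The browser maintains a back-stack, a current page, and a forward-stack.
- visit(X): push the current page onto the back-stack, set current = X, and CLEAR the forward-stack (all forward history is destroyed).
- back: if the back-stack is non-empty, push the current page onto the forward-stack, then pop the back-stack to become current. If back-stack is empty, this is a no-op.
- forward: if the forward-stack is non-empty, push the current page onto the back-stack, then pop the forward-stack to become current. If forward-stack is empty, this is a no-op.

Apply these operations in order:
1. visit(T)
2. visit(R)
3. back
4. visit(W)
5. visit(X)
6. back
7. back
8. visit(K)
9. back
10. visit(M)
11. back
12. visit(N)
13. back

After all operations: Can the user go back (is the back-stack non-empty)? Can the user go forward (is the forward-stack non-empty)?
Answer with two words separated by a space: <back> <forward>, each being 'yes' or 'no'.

After 1 (visit(T)): cur=T back=1 fwd=0
After 2 (visit(R)): cur=R back=2 fwd=0
After 3 (back): cur=T back=1 fwd=1
After 4 (visit(W)): cur=W back=2 fwd=0
After 5 (visit(X)): cur=X back=3 fwd=0
After 6 (back): cur=W back=2 fwd=1
After 7 (back): cur=T back=1 fwd=2
After 8 (visit(K)): cur=K back=2 fwd=0
After 9 (back): cur=T back=1 fwd=1
After 10 (visit(M)): cur=M back=2 fwd=0
After 11 (back): cur=T back=1 fwd=1
After 12 (visit(N)): cur=N back=2 fwd=0
After 13 (back): cur=T back=1 fwd=1

Answer: yes yes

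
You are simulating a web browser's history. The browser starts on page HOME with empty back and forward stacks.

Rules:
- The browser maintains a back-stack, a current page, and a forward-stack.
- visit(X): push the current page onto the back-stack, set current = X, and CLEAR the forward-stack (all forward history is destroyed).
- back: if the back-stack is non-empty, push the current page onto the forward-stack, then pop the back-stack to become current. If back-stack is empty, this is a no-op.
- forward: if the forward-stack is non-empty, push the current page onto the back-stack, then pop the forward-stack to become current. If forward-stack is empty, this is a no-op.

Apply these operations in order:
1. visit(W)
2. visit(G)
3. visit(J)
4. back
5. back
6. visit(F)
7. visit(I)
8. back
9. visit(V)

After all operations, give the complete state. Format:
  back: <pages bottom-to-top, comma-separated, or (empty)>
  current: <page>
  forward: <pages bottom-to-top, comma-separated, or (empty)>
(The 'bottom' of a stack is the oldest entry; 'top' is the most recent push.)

After 1 (visit(W)): cur=W back=1 fwd=0
After 2 (visit(G)): cur=G back=2 fwd=0
After 3 (visit(J)): cur=J back=3 fwd=0
After 4 (back): cur=G back=2 fwd=1
After 5 (back): cur=W back=1 fwd=2
After 6 (visit(F)): cur=F back=2 fwd=0
After 7 (visit(I)): cur=I back=3 fwd=0
After 8 (back): cur=F back=2 fwd=1
After 9 (visit(V)): cur=V back=3 fwd=0

Answer: back: HOME,W,F
current: V
forward: (empty)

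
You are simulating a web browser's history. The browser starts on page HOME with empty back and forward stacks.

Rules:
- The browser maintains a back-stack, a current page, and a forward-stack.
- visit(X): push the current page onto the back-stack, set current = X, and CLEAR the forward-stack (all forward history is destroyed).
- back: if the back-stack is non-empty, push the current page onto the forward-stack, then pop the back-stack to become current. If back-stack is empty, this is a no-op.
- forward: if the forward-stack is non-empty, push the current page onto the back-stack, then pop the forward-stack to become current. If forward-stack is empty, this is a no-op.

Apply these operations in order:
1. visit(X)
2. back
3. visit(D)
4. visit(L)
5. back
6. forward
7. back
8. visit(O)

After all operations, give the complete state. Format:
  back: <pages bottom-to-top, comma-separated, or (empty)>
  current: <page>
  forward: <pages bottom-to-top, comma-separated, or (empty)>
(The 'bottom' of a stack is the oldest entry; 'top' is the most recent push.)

Answer: back: HOME,D
current: O
forward: (empty)

Derivation:
After 1 (visit(X)): cur=X back=1 fwd=0
After 2 (back): cur=HOME back=0 fwd=1
After 3 (visit(D)): cur=D back=1 fwd=0
After 4 (visit(L)): cur=L back=2 fwd=0
After 5 (back): cur=D back=1 fwd=1
After 6 (forward): cur=L back=2 fwd=0
After 7 (back): cur=D back=1 fwd=1
After 8 (visit(O)): cur=O back=2 fwd=0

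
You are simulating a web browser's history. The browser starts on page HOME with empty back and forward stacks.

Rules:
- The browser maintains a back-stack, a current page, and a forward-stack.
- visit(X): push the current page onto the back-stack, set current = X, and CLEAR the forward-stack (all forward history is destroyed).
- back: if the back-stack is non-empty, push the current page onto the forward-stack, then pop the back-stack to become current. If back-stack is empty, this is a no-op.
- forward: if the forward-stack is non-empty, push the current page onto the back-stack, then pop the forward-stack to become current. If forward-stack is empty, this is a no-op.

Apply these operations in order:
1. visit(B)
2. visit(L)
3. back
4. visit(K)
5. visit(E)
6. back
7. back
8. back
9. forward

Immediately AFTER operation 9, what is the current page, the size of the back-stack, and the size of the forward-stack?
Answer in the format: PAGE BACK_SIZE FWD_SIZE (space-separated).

After 1 (visit(B)): cur=B back=1 fwd=0
After 2 (visit(L)): cur=L back=2 fwd=0
After 3 (back): cur=B back=1 fwd=1
After 4 (visit(K)): cur=K back=2 fwd=0
After 5 (visit(E)): cur=E back=3 fwd=0
After 6 (back): cur=K back=2 fwd=1
After 7 (back): cur=B back=1 fwd=2
After 8 (back): cur=HOME back=0 fwd=3
After 9 (forward): cur=B back=1 fwd=2

B 1 2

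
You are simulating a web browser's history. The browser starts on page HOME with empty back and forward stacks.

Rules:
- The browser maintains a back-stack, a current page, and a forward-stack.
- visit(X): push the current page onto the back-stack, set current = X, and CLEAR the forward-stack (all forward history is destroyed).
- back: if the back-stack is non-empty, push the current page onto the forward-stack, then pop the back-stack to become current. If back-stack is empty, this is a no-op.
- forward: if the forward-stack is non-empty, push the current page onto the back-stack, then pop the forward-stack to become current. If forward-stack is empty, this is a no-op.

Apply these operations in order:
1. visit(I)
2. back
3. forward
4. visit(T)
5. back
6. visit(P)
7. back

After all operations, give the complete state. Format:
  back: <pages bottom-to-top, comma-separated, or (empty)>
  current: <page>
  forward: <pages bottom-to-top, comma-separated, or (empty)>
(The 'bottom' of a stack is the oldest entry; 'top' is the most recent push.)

Answer: back: HOME
current: I
forward: P

Derivation:
After 1 (visit(I)): cur=I back=1 fwd=0
After 2 (back): cur=HOME back=0 fwd=1
After 3 (forward): cur=I back=1 fwd=0
After 4 (visit(T)): cur=T back=2 fwd=0
After 5 (back): cur=I back=1 fwd=1
After 6 (visit(P)): cur=P back=2 fwd=0
After 7 (back): cur=I back=1 fwd=1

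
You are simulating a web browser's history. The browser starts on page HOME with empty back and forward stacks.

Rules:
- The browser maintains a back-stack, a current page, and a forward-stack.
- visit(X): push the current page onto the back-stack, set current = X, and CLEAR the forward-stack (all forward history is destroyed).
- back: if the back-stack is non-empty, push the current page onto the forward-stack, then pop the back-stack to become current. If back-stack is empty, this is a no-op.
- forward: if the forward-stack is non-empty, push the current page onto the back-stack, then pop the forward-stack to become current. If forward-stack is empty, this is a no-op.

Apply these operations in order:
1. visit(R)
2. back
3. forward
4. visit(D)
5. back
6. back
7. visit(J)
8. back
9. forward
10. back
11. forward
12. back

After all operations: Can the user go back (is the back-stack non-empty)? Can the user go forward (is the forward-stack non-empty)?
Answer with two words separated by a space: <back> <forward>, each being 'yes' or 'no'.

Answer: no yes

Derivation:
After 1 (visit(R)): cur=R back=1 fwd=0
After 2 (back): cur=HOME back=0 fwd=1
After 3 (forward): cur=R back=1 fwd=0
After 4 (visit(D)): cur=D back=2 fwd=0
After 5 (back): cur=R back=1 fwd=1
After 6 (back): cur=HOME back=0 fwd=2
After 7 (visit(J)): cur=J back=1 fwd=0
After 8 (back): cur=HOME back=0 fwd=1
After 9 (forward): cur=J back=1 fwd=0
After 10 (back): cur=HOME back=0 fwd=1
After 11 (forward): cur=J back=1 fwd=0
After 12 (back): cur=HOME back=0 fwd=1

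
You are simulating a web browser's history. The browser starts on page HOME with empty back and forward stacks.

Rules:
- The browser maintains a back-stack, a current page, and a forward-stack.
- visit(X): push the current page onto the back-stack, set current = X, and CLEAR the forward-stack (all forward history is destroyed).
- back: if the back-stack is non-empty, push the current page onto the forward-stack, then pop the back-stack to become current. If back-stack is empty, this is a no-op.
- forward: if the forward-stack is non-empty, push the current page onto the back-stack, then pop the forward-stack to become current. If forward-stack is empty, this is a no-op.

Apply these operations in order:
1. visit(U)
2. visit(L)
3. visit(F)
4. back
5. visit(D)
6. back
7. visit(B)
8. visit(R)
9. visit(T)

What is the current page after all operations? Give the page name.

After 1 (visit(U)): cur=U back=1 fwd=0
After 2 (visit(L)): cur=L back=2 fwd=0
After 3 (visit(F)): cur=F back=3 fwd=0
After 4 (back): cur=L back=2 fwd=1
After 5 (visit(D)): cur=D back=3 fwd=0
After 6 (back): cur=L back=2 fwd=1
After 7 (visit(B)): cur=B back=3 fwd=0
After 8 (visit(R)): cur=R back=4 fwd=0
After 9 (visit(T)): cur=T back=5 fwd=0

Answer: T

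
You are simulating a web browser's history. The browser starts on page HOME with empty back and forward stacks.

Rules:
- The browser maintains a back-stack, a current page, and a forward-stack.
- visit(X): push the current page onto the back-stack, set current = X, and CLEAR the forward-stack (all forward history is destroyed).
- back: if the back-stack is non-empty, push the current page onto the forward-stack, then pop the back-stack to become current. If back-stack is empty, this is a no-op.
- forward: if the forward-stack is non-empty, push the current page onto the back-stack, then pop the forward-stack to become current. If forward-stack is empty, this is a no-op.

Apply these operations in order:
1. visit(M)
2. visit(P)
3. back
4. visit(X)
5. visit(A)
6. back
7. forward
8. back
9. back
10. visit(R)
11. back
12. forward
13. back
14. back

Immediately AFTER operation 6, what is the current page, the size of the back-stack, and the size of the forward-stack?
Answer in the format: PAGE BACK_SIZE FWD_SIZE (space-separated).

After 1 (visit(M)): cur=M back=1 fwd=0
After 2 (visit(P)): cur=P back=2 fwd=0
After 3 (back): cur=M back=1 fwd=1
After 4 (visit(X)): cur=X back=2 fwd=0
After 5 (visit(A)): cur=A back=3 fwd=0
After 6 (back): cur=X back=2 fwd=1

X 2 1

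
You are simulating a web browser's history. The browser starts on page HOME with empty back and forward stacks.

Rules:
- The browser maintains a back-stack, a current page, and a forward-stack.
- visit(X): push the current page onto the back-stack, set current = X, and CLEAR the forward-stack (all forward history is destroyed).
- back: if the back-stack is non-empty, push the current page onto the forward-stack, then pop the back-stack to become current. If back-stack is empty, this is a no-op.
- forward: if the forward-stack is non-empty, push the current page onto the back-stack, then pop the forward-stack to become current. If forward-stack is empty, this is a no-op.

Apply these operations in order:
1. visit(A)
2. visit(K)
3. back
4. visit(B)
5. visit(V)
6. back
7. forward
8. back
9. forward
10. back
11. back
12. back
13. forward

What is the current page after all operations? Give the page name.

After 1 (visit(A)): cur=A back=1 fwd=0
After 2 (visit(K)): cur=K back=2 fwd=0
After 3 (back): cur=A back=1 fwd=1
After 4 (visit(B)): cur=B back=2 fwd=0
After 5 (visit(V)): cur=V back=3 fwd=0
After 6 (back): cur=B back=2 fwd=1
After 7 (forward): cur=V back=3 fwd=0
After 8 (back): cur=B back=2 fwd=1
After 9 (forward): cur=V back=3 fwd=0
After 10 (back): cur=B back=2 fwd=1
After 11 (back): cur=A back=1 fwd=2
After 12 (back): cur=HOME back=0 fwd=3
After 13 (forward): cur=A back=1 fwd=2

Answer: A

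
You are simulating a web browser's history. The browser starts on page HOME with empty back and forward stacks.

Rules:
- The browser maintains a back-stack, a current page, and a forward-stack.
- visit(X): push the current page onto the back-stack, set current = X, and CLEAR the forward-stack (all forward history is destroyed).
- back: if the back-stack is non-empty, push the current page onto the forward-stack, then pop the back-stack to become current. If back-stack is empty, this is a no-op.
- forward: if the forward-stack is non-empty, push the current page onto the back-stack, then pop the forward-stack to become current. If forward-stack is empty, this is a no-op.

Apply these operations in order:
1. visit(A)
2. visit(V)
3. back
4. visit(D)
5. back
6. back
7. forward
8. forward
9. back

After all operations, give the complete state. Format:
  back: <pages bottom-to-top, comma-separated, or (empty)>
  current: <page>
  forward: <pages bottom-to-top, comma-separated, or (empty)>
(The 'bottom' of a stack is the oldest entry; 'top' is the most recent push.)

After 1 (visit(A)): cur=A back=1 fwd=0
After 2 (visit(V)): cur=V back=2 fwd=0
After 3 (back): cur=A back=1 fwd=1
After 4 (visit(D)): cur=D back=2 fwd=0
After 5 (back): cur=A back=1 fwd=1
After 6 (back): cur=HOME back=0 fwd=2
After 7 (forward): cur=A back=1 fwd=1
After 8 (forward): cur=D back=2 fwd=0
After 9 (back): cur=A back=1 fwd=1

Answer: back: HOME
current: A
forward: D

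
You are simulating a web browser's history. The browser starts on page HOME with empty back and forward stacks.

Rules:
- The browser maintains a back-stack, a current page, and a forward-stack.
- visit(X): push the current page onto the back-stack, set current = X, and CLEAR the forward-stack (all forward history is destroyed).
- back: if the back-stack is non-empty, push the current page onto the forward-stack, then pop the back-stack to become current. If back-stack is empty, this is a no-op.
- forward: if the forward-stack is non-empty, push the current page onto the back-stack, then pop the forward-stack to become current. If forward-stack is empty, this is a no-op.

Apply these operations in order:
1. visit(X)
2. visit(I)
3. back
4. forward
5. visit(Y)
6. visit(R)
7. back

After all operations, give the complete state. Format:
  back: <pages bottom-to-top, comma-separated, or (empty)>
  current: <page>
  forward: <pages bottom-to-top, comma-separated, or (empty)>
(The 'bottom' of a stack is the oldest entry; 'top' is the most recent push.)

Answer: back: HOME,X,I
current: Y
forward: R

Derivation:
After 1 (visit(X)): cur=X back=1 fwd=0
After 2 (visit(I)): cur=I back=2 fwd=0
After 3 (back): cur=X back=1 fwd=1
After 4 (forward): cur=I back=2 fwd=0
After 5 (visit(Y)): cur=Y back=3 fwd=0
After 6 (visit(R)): cur=R back=4 fwd=0
After 7 (back): cur=Y back=3 fwd=1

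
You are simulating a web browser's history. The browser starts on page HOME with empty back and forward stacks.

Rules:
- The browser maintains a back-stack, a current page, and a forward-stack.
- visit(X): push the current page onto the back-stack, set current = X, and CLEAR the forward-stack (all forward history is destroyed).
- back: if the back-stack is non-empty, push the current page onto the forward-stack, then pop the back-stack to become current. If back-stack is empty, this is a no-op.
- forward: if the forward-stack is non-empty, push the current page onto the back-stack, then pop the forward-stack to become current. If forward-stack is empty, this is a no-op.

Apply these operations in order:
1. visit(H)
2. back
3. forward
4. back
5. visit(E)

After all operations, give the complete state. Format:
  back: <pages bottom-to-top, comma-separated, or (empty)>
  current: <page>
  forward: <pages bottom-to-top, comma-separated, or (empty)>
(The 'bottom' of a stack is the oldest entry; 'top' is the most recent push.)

After 1 (visit(H)): cur=H back=1 fwd=0
After 2 (back): cur=HOME back=0 fwd=1
After 3 (forward): cur=H back=1 fwd=0
After 4 (back): cur=HOME back=0 fwd=1
After 5 (visit(E)): cur=E back=1 fwd=0

Answer: back: HOME
current: E
forward: (empty)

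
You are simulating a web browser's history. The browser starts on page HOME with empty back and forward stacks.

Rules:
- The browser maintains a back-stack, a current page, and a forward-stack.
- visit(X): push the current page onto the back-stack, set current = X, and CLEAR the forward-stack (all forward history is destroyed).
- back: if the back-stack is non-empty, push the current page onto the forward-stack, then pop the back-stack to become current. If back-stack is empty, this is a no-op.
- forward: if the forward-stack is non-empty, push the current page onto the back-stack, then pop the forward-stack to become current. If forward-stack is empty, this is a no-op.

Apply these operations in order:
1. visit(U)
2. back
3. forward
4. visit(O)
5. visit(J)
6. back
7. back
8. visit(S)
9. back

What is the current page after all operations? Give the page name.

After 1 (visit(U)): cur=U back=1 fwd=0
After 2 (back): cur=HOME back=0 fwd=1
After 3 (forward): cur=U back=1 fwd=0
After 4 (visit(O)): cur=O back=2 fwd=0
After 5 (visit(J)): cur=J back=3 fwd=0
After 6 (back): cur=O back=2 fwd=1
After 7 (back): cur=U back=1 fwd=2
After 8 (visit(S)): cur=S back=2 fwd=0
After 9 (back): cur=U back=1 fwd=1

Answer: U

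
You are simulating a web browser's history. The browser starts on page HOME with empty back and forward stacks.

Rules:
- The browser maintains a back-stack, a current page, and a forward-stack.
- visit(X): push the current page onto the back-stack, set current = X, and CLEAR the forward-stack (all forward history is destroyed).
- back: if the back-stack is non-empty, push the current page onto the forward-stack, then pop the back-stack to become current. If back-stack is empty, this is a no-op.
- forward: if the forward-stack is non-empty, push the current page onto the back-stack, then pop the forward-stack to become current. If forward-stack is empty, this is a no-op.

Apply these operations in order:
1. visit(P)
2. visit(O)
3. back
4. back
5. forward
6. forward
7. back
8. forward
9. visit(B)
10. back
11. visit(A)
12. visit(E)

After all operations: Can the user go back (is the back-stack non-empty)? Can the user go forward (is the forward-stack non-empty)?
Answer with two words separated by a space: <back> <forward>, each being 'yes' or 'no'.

After 1 (visit(P)): cur=P back=1 fwd=0
After 2 (visit(O)): cur=O back=2 fwd=0
After 3 (back): cur=P back=1 fwd=1
After 4 (back): cur=HOME back=0 fwd=2
After 5 (forward): cur=P back=1 fwd=1
After 6 (forward): cur=O back=2 fwd=0
After 7 (back): cur=P back=1 fwd=1
After 8 (forward): cur=O back=2 fwd=0
After 9 (visit(B)): cur=B back=3 fwd=0
After 10 (back): cur=O back=2 fwd=1
After 11 (visit(A)): cur=A back=3 fwd=0
After 12 (visit(E)): cur=E back=4 fwd=0

Answer: yes no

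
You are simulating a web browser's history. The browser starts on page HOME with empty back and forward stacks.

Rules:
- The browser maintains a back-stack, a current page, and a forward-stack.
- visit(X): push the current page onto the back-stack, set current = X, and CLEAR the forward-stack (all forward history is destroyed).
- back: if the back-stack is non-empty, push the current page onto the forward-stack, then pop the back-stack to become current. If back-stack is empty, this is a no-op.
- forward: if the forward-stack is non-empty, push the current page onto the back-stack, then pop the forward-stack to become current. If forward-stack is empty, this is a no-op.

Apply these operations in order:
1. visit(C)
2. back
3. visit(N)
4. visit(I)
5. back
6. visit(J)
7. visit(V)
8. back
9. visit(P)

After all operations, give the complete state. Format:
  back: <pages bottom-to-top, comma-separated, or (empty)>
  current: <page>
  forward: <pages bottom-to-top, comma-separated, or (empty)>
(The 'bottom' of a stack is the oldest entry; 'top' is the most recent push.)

Answer: back: HOME,N,J
current: P
forward: (empty)

Derivation:
After 1 (visit(C)): cur=C back=1 fwd=0
After 2 (back): cur=HOME back=0 fwd=1
After 3 (visit(N)): cur=N back=1 fwd=0
After 4 (visit(I)): cur=I back=2 fwd=0
After 5 (back): cur=N back=1 fwd=1
After 6 (visit(J)): cur=J back=2 fwd=0
After 7 (visit(V)): cur=V back=3 fwd=0
After 8 (back): cur=J back=2 fwd=1
After 9 (visit(P)): cur=P back=3 fwd=0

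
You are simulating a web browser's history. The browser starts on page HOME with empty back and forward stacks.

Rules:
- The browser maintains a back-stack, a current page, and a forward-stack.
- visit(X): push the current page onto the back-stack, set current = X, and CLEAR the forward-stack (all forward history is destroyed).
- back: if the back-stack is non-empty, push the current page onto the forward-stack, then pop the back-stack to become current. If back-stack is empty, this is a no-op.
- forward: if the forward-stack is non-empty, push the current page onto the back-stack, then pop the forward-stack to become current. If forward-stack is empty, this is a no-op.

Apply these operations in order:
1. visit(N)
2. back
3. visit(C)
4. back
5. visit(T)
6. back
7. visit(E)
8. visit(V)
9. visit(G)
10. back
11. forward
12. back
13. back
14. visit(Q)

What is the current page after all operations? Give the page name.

After 1 (visit(N)): cur=N back=1 fwd=0
After 2 (back): cur=HOME back=0 fwd=1
After 3 (visit(C)): cur=C back=1 fwd=0
After 4 (back): cur=HOME back=0 fwd=1
After 5 (visit(T)): cur=T back=1 fwd=0
After 6 (back): cur=HOME back=0 fwd=1
After 7 (visit(E)): cur=E back=1 fwd=0
After 8 (visit(V)): cur=V back=2 fwd=0
After 9 (visit(G)): cur=G back=3 fwd=0
After 10 (back): cur=V back=2 fwd=1
After 11 (forward): cur=G back=3 fwd=0
After 12 (back): cur=V back=2 fwd=1
After 13 (back): cur=E back=1 fwd=2
After 14 (visit(Q)): cur=Q back=2 fwd=0

Answer: Q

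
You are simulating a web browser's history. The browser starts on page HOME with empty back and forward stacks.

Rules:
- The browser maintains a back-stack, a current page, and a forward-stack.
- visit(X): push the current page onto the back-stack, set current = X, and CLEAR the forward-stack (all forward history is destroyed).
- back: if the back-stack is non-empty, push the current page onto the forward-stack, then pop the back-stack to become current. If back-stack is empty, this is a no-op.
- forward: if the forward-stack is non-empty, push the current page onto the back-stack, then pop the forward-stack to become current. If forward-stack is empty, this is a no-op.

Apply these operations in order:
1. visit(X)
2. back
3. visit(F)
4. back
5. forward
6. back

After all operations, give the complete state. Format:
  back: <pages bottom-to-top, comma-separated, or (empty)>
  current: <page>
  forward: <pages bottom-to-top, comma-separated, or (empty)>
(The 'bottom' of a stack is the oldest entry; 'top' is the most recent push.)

After 1 (visit(X)): cur=X back=1 fwd=0
After 2 (back): cur=HOME back=0 fwd=1
After 3 (visit(F)): cur=F back=1 fwd=0
After 4 (back): cur=HOME back=0 fwd=1
After 5 (forward): cur=F back=1 fwd=0
After 6 (back): cur=HOME back=0 fwd=1

Answer: back: (empty)
current: HOME
forward: F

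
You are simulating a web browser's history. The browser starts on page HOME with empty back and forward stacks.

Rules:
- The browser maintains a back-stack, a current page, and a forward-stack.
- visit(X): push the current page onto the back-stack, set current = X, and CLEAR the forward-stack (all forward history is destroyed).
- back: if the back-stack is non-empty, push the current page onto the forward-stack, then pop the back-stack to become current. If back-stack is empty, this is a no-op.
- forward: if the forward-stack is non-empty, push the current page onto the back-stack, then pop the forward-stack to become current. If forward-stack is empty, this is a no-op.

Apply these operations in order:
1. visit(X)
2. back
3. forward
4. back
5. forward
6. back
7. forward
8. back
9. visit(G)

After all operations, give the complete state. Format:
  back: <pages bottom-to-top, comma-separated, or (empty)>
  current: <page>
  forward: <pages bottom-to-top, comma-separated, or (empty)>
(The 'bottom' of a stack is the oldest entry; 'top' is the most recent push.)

Answer: back: HOME
current: G
forward: (empty)

Derivation:
After 1 (visit(X)): cur=X back=1 fwd=0
After 2 (back): cur=HOME back=0 fwd=1
After 3 (forward): cur=X back=1 fwd=0
After 4 (back): cur=HOME back=0 fwd=1
After 5 (forward): cur=X back=1 fwd=0
After 6 (back): cur=HOME back=0 fwd=1
After 7 (forward): cur=X back=1 fwd=0
After 8 (back): cur=HOME back=0 fwd=1
After 9 (visit(G)): cur=G back=1 fwd=0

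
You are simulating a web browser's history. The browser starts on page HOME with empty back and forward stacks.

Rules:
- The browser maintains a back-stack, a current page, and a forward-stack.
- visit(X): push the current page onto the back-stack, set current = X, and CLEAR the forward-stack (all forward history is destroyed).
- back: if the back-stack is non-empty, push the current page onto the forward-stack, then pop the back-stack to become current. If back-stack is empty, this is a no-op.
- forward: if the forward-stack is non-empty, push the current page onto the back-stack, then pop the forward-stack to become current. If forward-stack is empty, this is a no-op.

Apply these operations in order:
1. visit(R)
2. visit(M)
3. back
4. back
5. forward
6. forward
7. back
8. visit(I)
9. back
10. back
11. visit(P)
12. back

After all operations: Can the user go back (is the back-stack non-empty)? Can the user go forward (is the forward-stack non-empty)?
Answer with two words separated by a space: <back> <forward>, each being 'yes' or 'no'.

Answer: no yes

Derivation:
After 1 (visit(R)): cur=R back=1 fwd=0
After 2 (visit(M)): cur=M back=2 fwd=0
After 3 (back): cur=R back=1 fwd=1
After 4 (back): cur=HOME back=0 fwd=2
After 5 (forward): cur=R back=1 fwd=1
After 6 (forward): cur=M back=2 fwd=0
After 7 (back): cur=R back=1 fwd=1
After 8 (visit(I)): cur=I back=2 fwd=0
After 9 (back): cur=R back=1 fwd=1
After 10 (back): cur=HOME back=0 fwd=2
After 11 (visit(P)): cur=P back=1 fwd=0
After 12 (back): cur=HOME back=0 fwd=1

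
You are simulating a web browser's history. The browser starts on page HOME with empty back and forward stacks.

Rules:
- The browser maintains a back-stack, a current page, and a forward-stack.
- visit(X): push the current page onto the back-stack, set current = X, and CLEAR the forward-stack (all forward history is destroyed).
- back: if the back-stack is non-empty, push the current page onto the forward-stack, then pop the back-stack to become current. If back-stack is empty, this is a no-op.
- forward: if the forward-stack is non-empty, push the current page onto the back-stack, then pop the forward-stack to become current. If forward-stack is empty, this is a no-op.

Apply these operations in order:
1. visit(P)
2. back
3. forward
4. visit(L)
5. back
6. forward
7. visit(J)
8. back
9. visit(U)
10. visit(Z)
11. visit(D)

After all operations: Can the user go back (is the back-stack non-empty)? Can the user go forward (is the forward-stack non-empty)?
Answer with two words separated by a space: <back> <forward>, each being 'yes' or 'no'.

Answer: yes no

Derivation:
After 1 (visit(P)): cur=P back=1 fwd=0
After 2 (back): cur=HOME back=0 fwd=1
After 3 (forward): cur=P back=1 fwd=0
After 4 (visit(L)): cur=L back=2 fwd=0
After 5 (back): cur=P back=1 fwd=1
After 6 (forward): cur=L back=2 fwd=0
After 7 (visit(J)): cur=J back=3 fwd=0
After 8 (back): cur=L back=2 fwd=1
After 9 (visit(U)): cur=U back=3 fwd=0
After 10 (visit(Z)): cur=Z back=4 fwd=0
After 11 (visit(D)): cur=D back=5 fwd=0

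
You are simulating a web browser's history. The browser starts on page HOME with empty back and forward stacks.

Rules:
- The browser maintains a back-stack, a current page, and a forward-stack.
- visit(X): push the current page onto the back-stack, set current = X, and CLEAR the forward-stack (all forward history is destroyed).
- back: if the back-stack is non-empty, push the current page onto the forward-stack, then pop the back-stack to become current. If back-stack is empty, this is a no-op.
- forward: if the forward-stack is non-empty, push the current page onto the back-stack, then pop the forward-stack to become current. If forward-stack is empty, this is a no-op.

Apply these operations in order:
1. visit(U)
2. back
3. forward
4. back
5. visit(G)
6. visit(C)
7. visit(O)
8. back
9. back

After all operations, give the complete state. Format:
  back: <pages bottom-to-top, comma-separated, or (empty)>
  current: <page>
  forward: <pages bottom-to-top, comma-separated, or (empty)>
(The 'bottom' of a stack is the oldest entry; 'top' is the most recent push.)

Answer: back: HOME
current: G
forward: O,C

Derivation:
After 1 (visit(U)): cur=U back=1 fwd=0
After 2 (back): cur=HOME back=0 fwd=1
After 3 (forward): cur=U back=1 fwd=0
After 4 (back): cur=HOME back=0 fwd=1
After 5 (visit(G)): cur=G back=1 fwd=0
After 6 (visit(C)): cur=C back=2 fwd=0
After 7 (visit(O)): cur=O back=3 fwd=0
After 8 (back): cur=C back=2 fwd=1
After 9 (back): cur=G back=1 fwd=2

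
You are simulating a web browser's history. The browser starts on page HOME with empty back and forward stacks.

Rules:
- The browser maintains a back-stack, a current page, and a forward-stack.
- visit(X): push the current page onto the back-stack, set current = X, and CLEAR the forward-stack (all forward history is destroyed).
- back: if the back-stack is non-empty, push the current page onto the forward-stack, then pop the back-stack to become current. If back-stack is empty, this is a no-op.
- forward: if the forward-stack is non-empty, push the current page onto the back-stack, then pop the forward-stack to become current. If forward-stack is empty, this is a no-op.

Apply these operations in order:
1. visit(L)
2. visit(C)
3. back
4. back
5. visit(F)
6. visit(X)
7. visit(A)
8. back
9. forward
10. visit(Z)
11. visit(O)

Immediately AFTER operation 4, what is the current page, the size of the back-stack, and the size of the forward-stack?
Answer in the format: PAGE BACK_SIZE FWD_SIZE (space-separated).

After 1 (visit(L)): cur=L back=1 fwd=0
After 2 (visit(C)): cur=C back=2 fwd=0
After 3 (back): cur=L back=1 fwd=1
After 4 (back): cur=HOME back=0 fwd=2

HOME 0 2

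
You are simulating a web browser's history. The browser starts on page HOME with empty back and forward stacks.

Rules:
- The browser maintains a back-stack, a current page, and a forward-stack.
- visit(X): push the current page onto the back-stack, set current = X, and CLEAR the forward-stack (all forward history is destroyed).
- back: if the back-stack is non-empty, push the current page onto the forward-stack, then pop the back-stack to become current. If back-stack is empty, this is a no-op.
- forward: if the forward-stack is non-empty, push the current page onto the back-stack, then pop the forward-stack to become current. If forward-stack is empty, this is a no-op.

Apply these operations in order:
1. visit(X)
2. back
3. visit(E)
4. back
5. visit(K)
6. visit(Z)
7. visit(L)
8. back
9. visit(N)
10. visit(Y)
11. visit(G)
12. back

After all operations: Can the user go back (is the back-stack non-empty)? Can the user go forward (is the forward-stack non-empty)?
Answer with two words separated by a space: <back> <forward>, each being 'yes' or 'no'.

Answer: yes yes

Derivation:
After 1 (visit(X)): cur=X back=1 fwd=0
After 2 (back): cur=HOME back=0 fwd=1
After 3 (visit(E)): cur=E back=1 fwd=0
After 4 (back): cur=HOME back=0 fwd=1
After 5 (visit(K)): cur=K back=1 fwd=0
After 6 (visit(Z)): cur=Z back=2 fwd=0
After 7 (visit(L)): cur=L back=3 fwd=0
After 8 (back): cur=Z back=2 fwd=1
After 9 (visit(N)): cur=N back=3 fwd=0
After 10 (visit(Y)): cur=Y back=4 fwd=0
After 11 (visit(G)): cur=G back=5 fwd=0
After 12 (back): cur=Y back=4 fwd=1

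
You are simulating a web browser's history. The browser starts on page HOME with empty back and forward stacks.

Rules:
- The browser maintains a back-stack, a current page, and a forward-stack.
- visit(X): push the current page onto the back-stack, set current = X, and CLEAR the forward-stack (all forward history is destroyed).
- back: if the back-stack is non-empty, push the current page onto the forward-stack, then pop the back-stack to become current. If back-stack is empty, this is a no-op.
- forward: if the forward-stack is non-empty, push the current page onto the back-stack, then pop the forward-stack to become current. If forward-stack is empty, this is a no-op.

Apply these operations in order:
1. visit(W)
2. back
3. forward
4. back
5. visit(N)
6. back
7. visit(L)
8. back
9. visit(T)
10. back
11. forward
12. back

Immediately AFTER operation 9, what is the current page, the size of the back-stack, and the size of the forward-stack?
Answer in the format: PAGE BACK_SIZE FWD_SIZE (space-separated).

After 1 (visit(W)): cur=W back=1 fwd=0
After 2 (back): cur=HOME back=0 fwd=1
After 3 (forward): cur=W back=1 fwd=0
After 4 (back): cur=HOME back=0 fwd=1
After 5 (visit(N)): cur=N back=1 fwd=0
After 6 (back): cur=HOME back=0 fwd=1
After 7 (visit(L)): cur=L back=1 fwd=0
After 8 (back): cur=HOME back=0 fwd=1
After 9 (visit(T)): cur=T back=1 fwd=0

T 1 0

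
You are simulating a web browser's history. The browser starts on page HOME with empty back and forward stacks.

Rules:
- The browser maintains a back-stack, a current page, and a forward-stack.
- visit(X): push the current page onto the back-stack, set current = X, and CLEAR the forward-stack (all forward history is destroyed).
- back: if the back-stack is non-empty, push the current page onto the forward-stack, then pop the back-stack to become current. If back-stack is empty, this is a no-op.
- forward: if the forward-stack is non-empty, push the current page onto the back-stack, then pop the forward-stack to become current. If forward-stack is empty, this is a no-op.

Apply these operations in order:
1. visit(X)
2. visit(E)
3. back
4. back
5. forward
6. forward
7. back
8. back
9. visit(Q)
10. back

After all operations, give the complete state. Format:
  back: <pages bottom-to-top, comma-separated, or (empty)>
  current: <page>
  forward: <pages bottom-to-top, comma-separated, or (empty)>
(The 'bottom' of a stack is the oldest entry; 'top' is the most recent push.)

Answer: back: (empty)
current: HOME
forward: Q

Derivation:
After 1 (visit(X)): cur=X back=1 fwd=0
After 2 (visit(E)): cur=E back=2 fwd=0
After 3 (back): cur=X back=1 fwd=1
After 4 (back): cur=HOME back=0 fwd=2
After 5 (forward): cur=X back=1 fwd=1
After 6 (forward): cur=E back=2 fwd=0
After 7 (back): cur=X back=1 fwd=1
After 8 (back): cur=HOME back=0 fwd=2
After 9 (visit(Q)): cur=Q back=1 fwd=0
After 10 (back): cur=HOME back=0 fwd=1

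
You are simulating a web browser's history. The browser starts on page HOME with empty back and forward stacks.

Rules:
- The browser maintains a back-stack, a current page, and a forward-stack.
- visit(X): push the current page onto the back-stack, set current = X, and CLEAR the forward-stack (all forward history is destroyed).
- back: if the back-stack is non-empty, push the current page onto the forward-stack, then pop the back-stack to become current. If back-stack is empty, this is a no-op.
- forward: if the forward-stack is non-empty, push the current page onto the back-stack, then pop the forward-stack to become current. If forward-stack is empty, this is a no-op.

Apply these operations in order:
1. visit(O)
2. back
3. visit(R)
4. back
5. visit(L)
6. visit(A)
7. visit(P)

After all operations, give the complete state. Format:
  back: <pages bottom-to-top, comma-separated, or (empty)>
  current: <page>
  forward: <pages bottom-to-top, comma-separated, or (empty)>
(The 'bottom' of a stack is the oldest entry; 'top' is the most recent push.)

Answer: back: HOME,L,A
current: P
forward: (empty)

Derivation:
After 1 (visit(O)): cur=O back=1 fwd=0
After 2 (back): cur=HOME back=0 fwd=1
After 3 (visit(R)): cur=R back=1 fwd=0
After 4 (back): cur=HOME back=0 fwd=1
After 5 (visit(L)): cur=L back=1 fwd=0
After 6 (visit(A)): cur=A back=2 fwd=0
After 7 (visit(P)): cur=P back=3 fwd=0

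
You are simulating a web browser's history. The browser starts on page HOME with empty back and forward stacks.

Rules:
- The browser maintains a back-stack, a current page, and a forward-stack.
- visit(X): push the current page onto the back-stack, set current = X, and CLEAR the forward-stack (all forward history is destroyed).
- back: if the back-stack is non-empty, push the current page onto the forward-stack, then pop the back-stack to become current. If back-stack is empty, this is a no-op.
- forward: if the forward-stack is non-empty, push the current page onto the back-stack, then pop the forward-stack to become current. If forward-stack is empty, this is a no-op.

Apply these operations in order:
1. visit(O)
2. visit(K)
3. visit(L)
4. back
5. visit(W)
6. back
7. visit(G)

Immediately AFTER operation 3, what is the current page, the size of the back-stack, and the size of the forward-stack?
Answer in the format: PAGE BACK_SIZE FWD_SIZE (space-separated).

After 1 (visit(O)): cur=O back=1 fwd=0
After 2 (visit(K)): cur=K back=2 fwd=0
After 3 (visit(L)): cur=L back=3 fwd=0

L 3 0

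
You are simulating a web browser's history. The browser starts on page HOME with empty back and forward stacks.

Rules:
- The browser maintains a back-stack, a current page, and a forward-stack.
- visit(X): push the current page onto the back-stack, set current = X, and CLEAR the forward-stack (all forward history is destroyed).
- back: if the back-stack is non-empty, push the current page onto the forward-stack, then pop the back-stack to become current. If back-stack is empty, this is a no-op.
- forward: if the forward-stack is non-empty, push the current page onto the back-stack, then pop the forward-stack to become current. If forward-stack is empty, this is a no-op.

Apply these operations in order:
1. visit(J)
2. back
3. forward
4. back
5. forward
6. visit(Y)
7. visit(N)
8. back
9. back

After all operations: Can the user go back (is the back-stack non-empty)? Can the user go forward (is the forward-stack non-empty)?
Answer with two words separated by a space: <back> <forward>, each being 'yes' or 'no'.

Answer: yes yes

Derivation:
After 1 (visit(J)): cur=J back=1 fwd=0
After 2 (back): cur=HOME back=0 fwd=1
After 3 (forward): cur=J back=1 fwd=0
After 4 (back): cur=HOME back=0 fwd=1
After 5 (forward): cur=J back=1 fwd=0
After 6 (visit(Y)): cur=Y back=2 fwd=0
After 7 (visit(N)): cur=N back=3 fwd=0
After 8 (back): cur=Y back=2 fwd=1
After 9 (back): cur=J back=1 fwd=2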